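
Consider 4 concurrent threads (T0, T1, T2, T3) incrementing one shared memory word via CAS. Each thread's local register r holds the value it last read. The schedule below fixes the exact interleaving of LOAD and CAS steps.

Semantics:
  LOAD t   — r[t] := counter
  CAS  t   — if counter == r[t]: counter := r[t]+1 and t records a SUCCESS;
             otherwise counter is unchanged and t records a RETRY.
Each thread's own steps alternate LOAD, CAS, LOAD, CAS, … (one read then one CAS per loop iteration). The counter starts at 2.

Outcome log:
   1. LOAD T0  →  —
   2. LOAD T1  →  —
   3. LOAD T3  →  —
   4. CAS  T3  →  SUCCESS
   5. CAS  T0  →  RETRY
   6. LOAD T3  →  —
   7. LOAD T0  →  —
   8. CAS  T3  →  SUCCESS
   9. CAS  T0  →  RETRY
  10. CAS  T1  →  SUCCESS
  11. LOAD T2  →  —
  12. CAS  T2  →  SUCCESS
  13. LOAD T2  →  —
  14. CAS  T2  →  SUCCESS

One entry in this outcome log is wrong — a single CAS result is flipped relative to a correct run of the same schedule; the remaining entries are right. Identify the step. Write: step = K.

step = 10

Re-executing:
[1] T0.load  rd  (counter 2, T0.r 2)
[2] T1.load  rd  (counter 2, T1.r 2)
[3] T3.load  rd  (counter 2, T3.r 2)
[4] T3.cas  hit  (counter 3, T3.r 2)
[5] T0.cas  miss  (counter 3, T0.r 2)
[6] T3.load  rd  (counter 3, T3.r 3)
[7] T0.load  rd  (counter 3, T0.r 3)
[8] T3.cas  hit  (counter 4, T3.r 3)
[9] T0.cas  miss  (counter 4, T0.r 3)
[10] T1.cas  miss  (counter 4, T1.r 2)
[11] T2.load  rd  (counter 4, T2.r 4)
[12] T2.cas  hit  (counter 5, T2.r 4)
[13] T2.load  rd  (counter 5, T2.r 5)
[14] T2.cas  hit  (counter 6, T2.r 5)
Log disagrees first at step 10.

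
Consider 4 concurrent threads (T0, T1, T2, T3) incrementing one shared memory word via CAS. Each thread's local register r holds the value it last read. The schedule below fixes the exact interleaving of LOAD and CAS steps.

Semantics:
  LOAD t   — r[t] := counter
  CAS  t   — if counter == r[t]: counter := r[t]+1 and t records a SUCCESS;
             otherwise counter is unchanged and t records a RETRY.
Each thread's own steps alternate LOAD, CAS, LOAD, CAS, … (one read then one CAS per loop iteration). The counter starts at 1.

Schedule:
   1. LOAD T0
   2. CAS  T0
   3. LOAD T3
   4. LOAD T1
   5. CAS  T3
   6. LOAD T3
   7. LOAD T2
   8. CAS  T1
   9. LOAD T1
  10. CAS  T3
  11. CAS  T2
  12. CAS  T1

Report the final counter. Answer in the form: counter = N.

#1 T0 reads 1
#2 T0 CAS(1→2) writes; counter now 2
#3 T3 reads 2
#4 T1 reads 2
#5 T3 CAS(2→3) writes; counter now 3
#6 T3 reads 3
#7 T2 reads 3
#8 T1 CAS(2→3) fails; counter now 3
#9 T1 reads 3
#10 T3 CAS(3→4) writes; counter now 4
#11 T2 CAS(3→4) fails; counter now 4
#12 T1 CAS(3→4) fails; counter now 4

counter = 4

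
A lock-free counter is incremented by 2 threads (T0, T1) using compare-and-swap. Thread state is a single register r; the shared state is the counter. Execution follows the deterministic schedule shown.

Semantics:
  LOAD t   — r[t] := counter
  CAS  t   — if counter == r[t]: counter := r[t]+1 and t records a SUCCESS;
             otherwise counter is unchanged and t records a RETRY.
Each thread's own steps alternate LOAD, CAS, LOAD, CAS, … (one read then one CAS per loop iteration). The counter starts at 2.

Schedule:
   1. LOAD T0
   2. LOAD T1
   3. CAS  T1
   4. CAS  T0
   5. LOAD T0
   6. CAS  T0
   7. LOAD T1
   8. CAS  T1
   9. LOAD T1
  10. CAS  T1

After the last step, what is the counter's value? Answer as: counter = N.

T0 LOAD — after: cnt=2, r=2 — load
T1 LOAD — after: cnt=2, r=2 — load
T1 CAS — after: cnt=3, r=2 — ok
T0 CAS — after: cnt=3, r=2 — retry
T0 LOAD — after: cnt=3, r=3 — load
T0 CAS — after: cnt=4, r=3 — ok
T1 LOAD — after: cnt=4, r=4 — load
T1 CAS — after: cnt=5, r=4 — ok
T1 LOAD — after: cnt=5, r=5 — load
T1 CAS — after: cnt=6, r=5 — ok

counter = 6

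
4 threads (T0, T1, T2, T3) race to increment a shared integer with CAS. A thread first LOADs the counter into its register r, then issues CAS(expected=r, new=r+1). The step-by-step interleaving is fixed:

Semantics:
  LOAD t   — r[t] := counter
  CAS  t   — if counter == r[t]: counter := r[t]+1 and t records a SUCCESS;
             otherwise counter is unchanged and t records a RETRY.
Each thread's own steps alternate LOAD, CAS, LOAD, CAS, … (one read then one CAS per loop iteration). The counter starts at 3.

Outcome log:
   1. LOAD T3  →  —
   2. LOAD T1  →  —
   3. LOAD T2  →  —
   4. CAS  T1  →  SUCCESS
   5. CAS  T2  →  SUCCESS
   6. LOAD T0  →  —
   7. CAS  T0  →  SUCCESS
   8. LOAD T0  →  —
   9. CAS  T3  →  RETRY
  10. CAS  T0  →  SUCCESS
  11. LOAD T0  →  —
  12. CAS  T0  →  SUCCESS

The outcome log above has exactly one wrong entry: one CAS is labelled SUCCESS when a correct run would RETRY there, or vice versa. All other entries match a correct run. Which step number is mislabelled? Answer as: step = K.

step = 5

Re-executing:
#1 T3 reads 3
#2 T1 reads 3
#3 T2 reads 3
#4 T1 CAS(3→4) writes; counter now 4
#5 T2 CAS(3→4) fails; counter now 4
#6 T0 reads 4
#7 T0 CAS(4→5) writes; counter now 5
#8 T0 reads 5
#9 T3 CAS(3→4) fails; counter now 5
#10 T0 CAS(5→6) writes; counter now 6
#11 T0 reads 6
#12 T0 CAS(6→7) writes; counter now 7
Log disagrees first at step 5.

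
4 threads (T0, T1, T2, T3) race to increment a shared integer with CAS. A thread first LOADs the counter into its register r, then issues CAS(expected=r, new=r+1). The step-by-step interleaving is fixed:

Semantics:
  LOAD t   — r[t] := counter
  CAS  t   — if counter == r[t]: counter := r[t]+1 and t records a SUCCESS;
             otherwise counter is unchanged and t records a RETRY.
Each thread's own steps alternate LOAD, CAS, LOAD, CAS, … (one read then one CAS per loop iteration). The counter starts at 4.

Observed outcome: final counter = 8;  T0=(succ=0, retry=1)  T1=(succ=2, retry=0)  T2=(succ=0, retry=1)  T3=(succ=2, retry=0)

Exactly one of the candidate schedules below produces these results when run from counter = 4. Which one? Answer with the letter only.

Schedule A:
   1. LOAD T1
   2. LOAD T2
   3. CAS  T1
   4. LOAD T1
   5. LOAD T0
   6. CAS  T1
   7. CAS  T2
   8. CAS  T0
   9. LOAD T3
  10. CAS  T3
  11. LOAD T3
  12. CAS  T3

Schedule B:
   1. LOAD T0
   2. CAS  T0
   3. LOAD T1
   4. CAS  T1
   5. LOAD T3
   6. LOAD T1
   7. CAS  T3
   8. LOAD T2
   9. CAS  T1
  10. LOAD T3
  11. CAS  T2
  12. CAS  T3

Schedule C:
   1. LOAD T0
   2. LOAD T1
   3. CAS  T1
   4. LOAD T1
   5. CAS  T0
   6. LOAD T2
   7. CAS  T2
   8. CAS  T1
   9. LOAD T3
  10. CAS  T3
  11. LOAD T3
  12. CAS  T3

Tracing schedule A:
[1] T1.load  rd  (counter 4, T1.r 4)
[2] T2.load  rd  (counter 4, T2.r 4)
[3] T1.cas  hit  (counter 5, T1.r 4)
[4] T1.load  rd  (counter 5, T1.r 5)
[5] T0.load  rd  (counter 5, T0.r 5)
[6] T1.cas  hit  (counter 6, T1.r 5)
[7] T2.cas  miss  (counter 6, T2.r 4)
[8] T0.cas  miss  (counter 6, T0.r 5)
[9] T3.load  rd  (counter 6, T3.r 6)
[10] T3.cas  hit  (counter 7, T3.r 6)
[11] T3.load  rd  (counter 7, T3.r 7)
[12] T3.cas  hit  (counter 8, T3.r 7)

A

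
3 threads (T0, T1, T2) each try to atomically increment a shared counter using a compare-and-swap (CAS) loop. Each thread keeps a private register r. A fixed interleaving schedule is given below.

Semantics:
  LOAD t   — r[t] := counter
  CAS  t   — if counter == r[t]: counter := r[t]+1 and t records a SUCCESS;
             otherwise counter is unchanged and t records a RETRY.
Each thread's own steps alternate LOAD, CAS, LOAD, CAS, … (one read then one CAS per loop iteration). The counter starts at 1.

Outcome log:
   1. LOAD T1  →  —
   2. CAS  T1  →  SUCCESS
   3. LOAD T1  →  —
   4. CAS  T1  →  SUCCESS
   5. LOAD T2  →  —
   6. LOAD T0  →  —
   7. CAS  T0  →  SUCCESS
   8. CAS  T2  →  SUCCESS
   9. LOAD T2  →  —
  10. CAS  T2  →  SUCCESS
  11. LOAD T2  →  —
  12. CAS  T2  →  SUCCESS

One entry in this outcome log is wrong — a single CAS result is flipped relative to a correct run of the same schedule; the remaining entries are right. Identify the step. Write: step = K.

Re-executing:
1. LOAD T1 → mem=1 r[T1]=1 [LOAD]
2. CAS T1 → mem=2 r[T1]=1 [OK]
3. LOAD T1 → mem=2 r[T1]=2 [LOAD]
4. CAS T1 → mem=3 r[T1]=2 [OK]
5. LOAD T2 → mem=3 r[T2]=3 [LOAD]
6. LOAD T0 → mem=3 r[T0]=3 [LOAD]
7. CAS T0 → mem=4 r[T0]=3 [OK]
8. CAS T2 → mem=4 r[T2]=3 [RETRY]
9. LOAD T2 → mem=4 r[T2]=4 [LOAD]
10. CAS T2 → mem=5 r[T2]=4 [OK]
11. LOAD T2 → mem=5 r[T2]=5 [LOAD]
12. CAS T2 → mem=6 r[T2]=5 [OK]
Flip is step 8.

step = 8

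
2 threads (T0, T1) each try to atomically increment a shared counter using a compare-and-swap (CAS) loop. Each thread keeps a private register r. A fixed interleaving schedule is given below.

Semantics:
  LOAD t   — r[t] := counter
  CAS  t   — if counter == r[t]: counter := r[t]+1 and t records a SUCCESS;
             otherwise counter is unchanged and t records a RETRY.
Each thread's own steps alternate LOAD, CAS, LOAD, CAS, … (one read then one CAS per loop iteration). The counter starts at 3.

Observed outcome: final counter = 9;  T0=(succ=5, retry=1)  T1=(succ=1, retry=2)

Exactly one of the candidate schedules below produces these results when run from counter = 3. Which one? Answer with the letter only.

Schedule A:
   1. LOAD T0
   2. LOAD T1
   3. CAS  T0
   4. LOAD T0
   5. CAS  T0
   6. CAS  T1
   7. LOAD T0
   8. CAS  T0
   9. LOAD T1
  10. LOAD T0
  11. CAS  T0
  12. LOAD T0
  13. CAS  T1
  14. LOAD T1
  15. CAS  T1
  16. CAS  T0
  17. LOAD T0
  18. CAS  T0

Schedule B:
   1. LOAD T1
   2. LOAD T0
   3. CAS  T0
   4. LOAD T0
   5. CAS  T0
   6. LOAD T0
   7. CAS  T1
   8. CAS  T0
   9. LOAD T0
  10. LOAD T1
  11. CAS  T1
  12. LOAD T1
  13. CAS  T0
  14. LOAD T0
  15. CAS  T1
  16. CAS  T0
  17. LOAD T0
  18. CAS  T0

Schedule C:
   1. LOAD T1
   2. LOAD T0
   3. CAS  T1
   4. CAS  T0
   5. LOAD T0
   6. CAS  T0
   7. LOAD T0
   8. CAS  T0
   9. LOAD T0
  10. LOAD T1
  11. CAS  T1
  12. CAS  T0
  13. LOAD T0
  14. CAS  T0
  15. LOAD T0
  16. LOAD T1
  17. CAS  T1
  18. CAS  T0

A

Run A:
[1] T0.load  rd  (counter 3, T0.r 3)
[2] T1.load  rd  (counter 3, T1.r 3)
[3] T0.cas  hit  (counter 4, T0.r 3)
[4] T0.load  rd  (counter 4, T0.r 4)
[5] T0.cas  hit  (counter 5, T0.r 4)
[6] T1.cas  miss  (counter 5, T1.r 3)
[7] T0.load  rd  (counter 5, T0.r 5)
[8] T0.cas  hit  (counter 6, T0.r 5)
[9] T1.load  rd  (counter 6, T1.r 6)
[10] T0.load  rd  (counter 6, T0.r 6)
[11] T0.cas  hit  (counter 7, T0.r 6)
[12] T0.load  rd  (counter 7, T0.r 7)
[13] T1.cas  miss  (counter 7, T1.r 6)
[14] T1.load  rd  (counter 7, T1.r 7)
[15] T1.cas  hit  (counter 8, T1.r 7)
[16] T0.cas  miss  (counter 8, T0.r 7)
[17] T0.load  rd  (counter 8, T0.r 8)
[18] T0.cas  hit  (counter 9, T0.r 8)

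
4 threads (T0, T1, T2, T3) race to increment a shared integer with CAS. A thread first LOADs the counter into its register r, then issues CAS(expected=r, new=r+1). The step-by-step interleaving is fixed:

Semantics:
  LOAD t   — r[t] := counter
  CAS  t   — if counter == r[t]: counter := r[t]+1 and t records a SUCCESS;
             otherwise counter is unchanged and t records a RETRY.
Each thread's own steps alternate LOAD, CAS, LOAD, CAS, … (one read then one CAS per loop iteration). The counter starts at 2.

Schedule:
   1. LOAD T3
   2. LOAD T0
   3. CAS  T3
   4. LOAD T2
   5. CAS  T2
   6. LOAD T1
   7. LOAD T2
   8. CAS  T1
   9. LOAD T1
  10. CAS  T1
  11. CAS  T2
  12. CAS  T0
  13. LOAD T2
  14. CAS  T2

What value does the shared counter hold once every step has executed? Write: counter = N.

#1 T3 reads 2
#2 T0 reads 2
#3 T3 CAS(2→3) writes; counter now 3
#4 T2 reads 3
#5 T2 CAS(3→4) writes; counter now 4
#6 T1 reads 4
#7 T2 reads 4
#8 T1 CAS(4→5) writes; counter now 5
#9 T1 reads 5
#10 T1 CAS(5→6) writes; counter now 6
#11 T2 CAS(4→5) fails; counter now 6
#12 T0 CAS(2→3) fails; counter now 6
#13 T2 reads 6
#14 T2 CAS(6→7) writes; counter now 7

counter = 7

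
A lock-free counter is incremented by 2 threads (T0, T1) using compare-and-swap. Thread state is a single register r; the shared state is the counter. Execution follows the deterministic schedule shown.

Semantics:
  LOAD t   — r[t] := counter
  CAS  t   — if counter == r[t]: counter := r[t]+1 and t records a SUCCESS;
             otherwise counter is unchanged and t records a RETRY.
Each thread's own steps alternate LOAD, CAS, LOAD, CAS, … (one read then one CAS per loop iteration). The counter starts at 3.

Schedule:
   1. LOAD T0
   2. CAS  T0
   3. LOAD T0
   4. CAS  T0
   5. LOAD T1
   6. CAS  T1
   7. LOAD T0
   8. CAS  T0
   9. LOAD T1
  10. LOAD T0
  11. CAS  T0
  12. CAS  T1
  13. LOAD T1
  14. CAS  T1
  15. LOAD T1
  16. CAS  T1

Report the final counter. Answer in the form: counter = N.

step 1: T0 LOAD ⇒ load; ctr=3 reg=3
step 2: T0 CAS ⇒ ok; ctr=4 reg=3
step 3: T0 LOAD ⇒ load; ctr=4 reg=4
step 4: T0 CAS ⇒ ok; ctr=5 reg=4
step 5: T1 LOAD ⇒ load; ctr=5 reg=5
step 6: T1 CAS ⇒ ok; ctr=6 reg=5
step 7: T0 LOAD ⇒ load; ctr=6 reg=6
step 8: T0 CAS ⇒ ok; ctr=7 reg=6
step 9: T1 LOAD ⇒ load; ctr=7 reg=7
step 10: T0 LOAD ⇒ load; ctr=7 reg=7
step 11: T0 CAS ⇒ ok; ctr=8 reg=7
step 12: T1 CAS ⇒ retry; ctr=8 reg=7
step 13: T1 LOAD ⇒ load; ctr=8 reg=8
step 14: T1 CAS ⇒ ok; ctr=9 reg=8
step 15: T1 LOAD ⇒ load; ctr=9 reg=9
step 16: T1 CAS ⇒ ok; ctr=10 reg=9

counter = 10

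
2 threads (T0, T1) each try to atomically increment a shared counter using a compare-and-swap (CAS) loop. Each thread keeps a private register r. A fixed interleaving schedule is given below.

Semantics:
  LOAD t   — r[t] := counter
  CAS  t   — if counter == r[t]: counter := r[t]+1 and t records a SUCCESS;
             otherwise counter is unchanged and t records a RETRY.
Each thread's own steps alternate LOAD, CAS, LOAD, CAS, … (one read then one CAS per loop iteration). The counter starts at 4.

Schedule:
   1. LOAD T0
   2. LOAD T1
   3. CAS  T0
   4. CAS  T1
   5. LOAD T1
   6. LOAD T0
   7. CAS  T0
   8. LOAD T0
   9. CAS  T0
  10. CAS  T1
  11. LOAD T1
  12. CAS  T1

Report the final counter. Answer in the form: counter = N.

counter = 8

step 1: T0 LOAD ⇒ load; ctr=4 reg=4
step 2: T1 LOAD ⇒ load; ctr=4 reg=4
step 3: T0 CAS ⇒ ok; ctr=5 reg=4
step 4: T1 CAS ⇒ retry; ctr=5 reg=4
step 5: T1 LOAD ⇒ load; ctr=5 reg=5
step 6: T0 LOAD ⇒ load; ctr=5 reg=5
step 7: T0 CAS ⇒ ok; ctr=6 reg=5
step 8: T0 LOAD ⇒ load; ctr=6 reg=6
step 9: T0 CAS ⇒ ok; ctr=7 reg=6
step 10: T1 CAS ⇒ retry; ctr=7 reg=5
step 11: T1 LOAD ⇒ load; ctr=7 reg=7
step 12: T1 CAS ⇒ ok; ctr=8 reg=7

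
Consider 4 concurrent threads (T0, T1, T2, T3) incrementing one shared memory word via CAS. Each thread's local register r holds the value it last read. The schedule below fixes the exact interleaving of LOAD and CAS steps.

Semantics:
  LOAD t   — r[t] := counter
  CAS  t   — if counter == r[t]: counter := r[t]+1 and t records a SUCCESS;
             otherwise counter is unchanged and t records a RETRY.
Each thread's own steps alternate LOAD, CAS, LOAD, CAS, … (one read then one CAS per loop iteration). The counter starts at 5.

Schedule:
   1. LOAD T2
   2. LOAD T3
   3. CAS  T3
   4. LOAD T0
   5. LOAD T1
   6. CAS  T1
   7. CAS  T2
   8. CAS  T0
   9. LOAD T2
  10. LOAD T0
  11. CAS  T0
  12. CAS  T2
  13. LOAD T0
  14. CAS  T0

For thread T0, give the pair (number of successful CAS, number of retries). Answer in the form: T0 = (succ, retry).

T2 LOAD — after: cnt=5, r=5 — load
T3 LOAD — after: cnt=5, r=5 — load
T3 CAS — after: cnt=6, r=5 — ok
T0 LOAD — after: cnt=6, r=6 — load
T1 LOAD — after: cnt=6, r=6 — load
T1 CAS — after: cnt=7, r=6 — ok
T2 CAS — after: cnt=7, r=5 — retry
T0 CAS — after: cnt=7, r=6 — retry
T2 LOAD — after: cnt=7, r=7 — load
T0 LOAD — after: cnt=7, r=7 — load
T0 CAS — after: cnt=8, r=7 — ok
T2 CAS — after: cnt=8, r=7 — retry
T0 LOAD — after: cnt=8, r=8 — load
T0 CAS — after: cnt=9, r=8 — ok

T0 = (2, 1)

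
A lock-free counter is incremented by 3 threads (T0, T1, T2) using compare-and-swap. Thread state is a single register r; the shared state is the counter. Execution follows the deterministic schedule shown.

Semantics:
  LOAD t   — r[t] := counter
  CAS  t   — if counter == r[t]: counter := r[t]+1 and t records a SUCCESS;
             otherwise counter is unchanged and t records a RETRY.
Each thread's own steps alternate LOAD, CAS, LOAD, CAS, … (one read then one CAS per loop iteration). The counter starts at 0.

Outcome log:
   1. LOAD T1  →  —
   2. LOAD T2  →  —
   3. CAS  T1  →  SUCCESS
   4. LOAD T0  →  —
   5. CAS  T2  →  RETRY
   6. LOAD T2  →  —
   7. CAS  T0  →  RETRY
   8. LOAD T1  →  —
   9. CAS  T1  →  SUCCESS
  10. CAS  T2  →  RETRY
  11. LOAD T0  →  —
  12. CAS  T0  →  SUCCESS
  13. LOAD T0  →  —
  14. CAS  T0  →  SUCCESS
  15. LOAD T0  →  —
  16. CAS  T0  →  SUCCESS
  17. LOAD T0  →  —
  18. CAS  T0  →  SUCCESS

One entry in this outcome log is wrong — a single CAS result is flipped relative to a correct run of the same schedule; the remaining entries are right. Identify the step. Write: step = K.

step = 7

Reference trace:
[1] T1.load  rd  (counter 0, T1.r 0)
[2] T2.load  rd  (counter 0, T2.r 0)
[3] T1.cas  hit  (counter 1, T1.r 0)
[4] T0.load  rd  (counter 1, T0.r 1)
[5] T2.cas  miss  (counter 1, T2.r 0)
[6] T2.load  rd  (counter 1, T2.r 1)
[7] T0.cas  hit  (counter 2, T0.r 1)
[8] T1.load  rd  (counter 2, T1.r 2)
[9] T1.cas  hit  (counter 3, T1.r 2)
[10] T2.cas  miss  (counter 3, T2.r 1)
[11] T0.load  rd  (counter 3, T0.r 3)
[12] T0.cas  hit  (counter 4, T0.r 3)
[13] T0.load  rd  (counter 4, T0.r 4)
[14] T0.cas  hit  (counter 5, T0.r 4)
[15] T0.load  rd  (counter 5, T0.r 5)
[16] T0.cas  hit  (counter 6, T0.r 5)
[17] T0.load  rd  (counter 6, T0.r 6)
[18] T0.cas  hit  (counter 7, T0.r 6)
Flip is step 7.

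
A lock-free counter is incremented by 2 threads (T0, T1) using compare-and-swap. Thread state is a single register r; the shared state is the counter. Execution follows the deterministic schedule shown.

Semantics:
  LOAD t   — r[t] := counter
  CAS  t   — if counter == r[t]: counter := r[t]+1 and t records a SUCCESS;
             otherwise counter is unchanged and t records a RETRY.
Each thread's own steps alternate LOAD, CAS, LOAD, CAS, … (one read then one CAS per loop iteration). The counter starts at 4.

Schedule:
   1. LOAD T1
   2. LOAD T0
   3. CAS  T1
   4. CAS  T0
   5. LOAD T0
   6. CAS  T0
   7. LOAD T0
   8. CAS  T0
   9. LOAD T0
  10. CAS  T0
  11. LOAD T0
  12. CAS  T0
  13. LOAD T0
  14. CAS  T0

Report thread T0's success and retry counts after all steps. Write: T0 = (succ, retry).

T0 = (5, 1)

   1) LOAD T1:  M=4  r_T1=4
   2) LOAD T0:  M=4  r_T0=4
   3) CAS  T1:  M=5  r_T1=4 ✓
   4) CAS  T0:  M=5  r_T0=4 ✗
   5) LOAD T0:  M=5  r_T0=5
   6) CAS  T0:  M=6  r_T0=5 ✓
   7) LOAD T0:  M=6  r_T0=6
   8) CAS  T0:  M=7  r_T0=6 ✓
   9) LOAD T0:  M=7  r_T0=7
  10) CAS  T0:  M=8  r_T0=7 ✓
  11) LOAD T0:  M=8  r_T0=8
  12) CAS  T0:  M=9  r_T0=8 ✓
  13) LOAD T0:  M=9  r_T0=9
  14) CAS  T0:  M=10  r_T0=9 ✓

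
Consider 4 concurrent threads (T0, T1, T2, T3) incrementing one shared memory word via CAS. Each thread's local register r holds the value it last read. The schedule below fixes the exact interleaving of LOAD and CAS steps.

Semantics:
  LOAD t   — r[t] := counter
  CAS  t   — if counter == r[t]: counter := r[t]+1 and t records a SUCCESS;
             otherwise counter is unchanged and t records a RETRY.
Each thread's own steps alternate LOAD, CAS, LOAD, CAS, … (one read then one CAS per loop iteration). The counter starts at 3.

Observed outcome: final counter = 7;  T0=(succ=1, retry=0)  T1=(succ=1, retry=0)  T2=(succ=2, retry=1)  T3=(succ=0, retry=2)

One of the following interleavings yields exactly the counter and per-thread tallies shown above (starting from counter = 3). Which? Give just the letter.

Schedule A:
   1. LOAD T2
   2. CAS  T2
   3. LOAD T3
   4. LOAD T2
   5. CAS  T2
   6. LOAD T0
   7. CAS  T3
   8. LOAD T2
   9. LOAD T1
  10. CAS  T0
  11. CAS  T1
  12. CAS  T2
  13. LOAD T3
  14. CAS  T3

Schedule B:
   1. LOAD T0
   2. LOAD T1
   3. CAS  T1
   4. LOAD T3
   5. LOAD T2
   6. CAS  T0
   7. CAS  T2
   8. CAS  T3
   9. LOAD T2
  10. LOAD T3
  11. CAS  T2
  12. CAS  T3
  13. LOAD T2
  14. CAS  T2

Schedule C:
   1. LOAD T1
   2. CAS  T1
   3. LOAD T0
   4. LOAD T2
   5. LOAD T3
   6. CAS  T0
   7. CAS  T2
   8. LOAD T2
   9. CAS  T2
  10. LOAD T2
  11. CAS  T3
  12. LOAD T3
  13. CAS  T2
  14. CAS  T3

C

Simulating candidate C:
step 1: T1 LOAD ⇒ load; ctr=3 reg=3
step 2: T1 CAS ⇒ ok; ctr=4 reg=3
step 3: T0 LOAD ⇒ load; ctr=4 reg=4
step 4: T2 LOAD ⇒ load; ctr=4 reg=4
step 5: T3 LOAD ⇒ load; ctr=4 reg=4
step 6: T0 CAS ⇒ ok; ctr=5 reg=4
step 7: T2 CAS ⇒ retry; ctr=5 reg=4
step 8: T2 LOAD ⇒ load; ctr=5 reg=5
step 9: T2 CAS ⇒ ok; ctr=6 reg=5
step 10: T2 LOAD ⇒ load; ctr=6 reg=6
step 11: T3 CAS ⇒ retry; ctr=6 reg=4
step 12: T3 LOAD ⇒ load; ctr=6 reg=6
step 13: T2 CAS ⇒ ok; ctr=7 reg=6
step 14: T3 CAS ⇒ retry; ctr=7 reg=6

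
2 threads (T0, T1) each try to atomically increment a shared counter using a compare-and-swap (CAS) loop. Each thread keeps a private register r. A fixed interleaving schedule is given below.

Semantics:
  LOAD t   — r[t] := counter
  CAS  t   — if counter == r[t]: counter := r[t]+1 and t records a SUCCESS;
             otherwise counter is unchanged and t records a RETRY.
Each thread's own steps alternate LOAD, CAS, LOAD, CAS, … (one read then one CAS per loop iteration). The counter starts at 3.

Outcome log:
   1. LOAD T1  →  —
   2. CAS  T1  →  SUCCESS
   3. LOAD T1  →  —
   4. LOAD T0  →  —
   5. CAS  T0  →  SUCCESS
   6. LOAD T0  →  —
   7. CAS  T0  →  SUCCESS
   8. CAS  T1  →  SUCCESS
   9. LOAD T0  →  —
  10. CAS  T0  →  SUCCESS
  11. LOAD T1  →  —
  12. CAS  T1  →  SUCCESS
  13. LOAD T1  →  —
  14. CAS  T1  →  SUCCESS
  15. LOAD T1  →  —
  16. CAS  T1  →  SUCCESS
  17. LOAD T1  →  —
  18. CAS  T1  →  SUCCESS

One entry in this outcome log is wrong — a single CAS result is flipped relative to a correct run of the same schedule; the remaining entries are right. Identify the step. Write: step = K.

step = 8

Correct run:
1. LOAD T1 → mem=3 r[T1]=3 [LOAD]
2. CAS T1 → mem=4 r[T1]=3 [OK]
3. LOAD T1 → mem=4 r[T1]=4 [LOAD]
4. LOAD T0 → mem=4 r[T0]=4 [LOAD]
5. CAS T0 → mem=5 r[T0]=4 [OK]
6. LOAD T0 → mem=5 r[T0]=5 [LOAD]
7. CAS T0 → mem=6 r[T0]=5 [OK]
8. CAS T1 → mem=6 r[T1]=4 [RETRY]
9. LOAD T0 → mem=6 r[T0]=6 [LOAD]
10. CAS T0 → mem=7 r[T0]=6 [OK]
11. LOAD T1 → mem=7 r[T1]=7 [LOAD]
12. CAS T1 → mem=8 r[T1]=7 [OK]
13. LOAD T1 → mem=8 r[T1]=8 [LOAD]
14. CAS T1 → mem=9 r[T1]=8 [OK]
15. LOAD T1 → mem=9 r[T1]=9 [LOAD]
16. CAS T1 → mem=10 r[T1]=9 [OK]
17. LOAD T1 → mem=10 r[T1]=10 [LOAD]
18. CAS T1 → mem=11 r[T1]=10 [OK]
Log disagrees first at step 8.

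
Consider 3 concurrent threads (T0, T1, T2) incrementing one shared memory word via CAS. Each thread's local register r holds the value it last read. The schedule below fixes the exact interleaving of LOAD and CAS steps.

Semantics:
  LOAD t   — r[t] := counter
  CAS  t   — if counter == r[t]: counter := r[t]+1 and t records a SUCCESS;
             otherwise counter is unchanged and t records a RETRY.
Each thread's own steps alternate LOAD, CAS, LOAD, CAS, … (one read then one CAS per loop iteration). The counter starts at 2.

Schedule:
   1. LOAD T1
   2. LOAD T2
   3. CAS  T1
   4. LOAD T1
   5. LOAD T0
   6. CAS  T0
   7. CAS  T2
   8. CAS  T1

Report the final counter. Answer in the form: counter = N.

counter = 4

step 1: T1 LOAD ⇒ load; ctr=2 reg=2
step 2: T2 LOAD ⇒ load; ctr=2 reg=2
step 3: T1 CAS ⇒ ok; ctr=3 reg=2
step 4: T1 LOAD ⇒ load; ctr=3 reg=3
step 5: T0 LOAD ⇒ load; ctr=3 reg=3
step 6: T0 CAS ⇒ ok; ctr=4 reg=3
step 7: T2 CAS ⇒ retry; ctr=4 reg=2
step 8: T1 CAS ⇒ retry; ctr=4 reg=3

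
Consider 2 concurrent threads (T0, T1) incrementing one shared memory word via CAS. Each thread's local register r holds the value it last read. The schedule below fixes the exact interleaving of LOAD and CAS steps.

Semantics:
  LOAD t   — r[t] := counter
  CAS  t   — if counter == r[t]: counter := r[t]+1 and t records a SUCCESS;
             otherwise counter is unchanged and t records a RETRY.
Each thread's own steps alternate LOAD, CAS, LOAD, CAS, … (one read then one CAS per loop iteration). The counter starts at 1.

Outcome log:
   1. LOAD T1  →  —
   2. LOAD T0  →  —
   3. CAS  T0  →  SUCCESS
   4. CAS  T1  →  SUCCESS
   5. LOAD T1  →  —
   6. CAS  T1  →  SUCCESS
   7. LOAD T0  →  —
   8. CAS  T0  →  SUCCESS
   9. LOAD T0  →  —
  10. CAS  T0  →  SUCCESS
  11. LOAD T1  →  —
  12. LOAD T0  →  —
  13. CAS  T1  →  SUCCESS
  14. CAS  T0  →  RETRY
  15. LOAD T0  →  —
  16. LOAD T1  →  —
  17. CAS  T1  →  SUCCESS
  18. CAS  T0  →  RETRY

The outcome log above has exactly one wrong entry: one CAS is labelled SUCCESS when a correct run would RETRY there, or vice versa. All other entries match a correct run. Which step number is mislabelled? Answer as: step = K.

step = 4

Reference trace:
1. LOAD T1 → mem=1 r[T1]=1 [LOAD]
2. LOAD T0 → mem=1 r[T0]=1 [LOAD]
3. CAS T0 → mem=2 r[T0]=1 [OK]
4. CAS T1 → mem=2 r[T1]=1 [RETRY]
5. LOAD T1 → mem=2 r[T1]=2 [LOAD]
6. CAS T1 → mem=3 r[T1]=2 [OK]
7. LOAD T0 → mem=3 r[T0]=3 [LOAD]
8. CAS T0 → mem=4 r[T0]=3 [OK]
9. LOAD T0 → mem=4 r[T0]=4 [LOAD]
10. CAS T0 → mem=5 r[T0]=4 [OK]
11. LOAD T1 → mem=5 r[T1]=5 [LOAD]
12. LOAD T0 → mem=5 r[T0]=5 [LOAD]
13. CAS T1 → mem=6 r[T1]=5 [OK]
14. CAS T0 → mem=6 r[T0]=5 [RETRY]
15. LOAD T0 → mem=6 r[T0]=6 [LOAD]
16. LOAD T1 → mem=6 r[T1]=6 [LOAD]
17. CAS T1 → mem=7 r[T1]=6 [OK]
18. CAS T0 → mem=7 r[T0]=6 [RETRY]
Log disagrees first at step 4.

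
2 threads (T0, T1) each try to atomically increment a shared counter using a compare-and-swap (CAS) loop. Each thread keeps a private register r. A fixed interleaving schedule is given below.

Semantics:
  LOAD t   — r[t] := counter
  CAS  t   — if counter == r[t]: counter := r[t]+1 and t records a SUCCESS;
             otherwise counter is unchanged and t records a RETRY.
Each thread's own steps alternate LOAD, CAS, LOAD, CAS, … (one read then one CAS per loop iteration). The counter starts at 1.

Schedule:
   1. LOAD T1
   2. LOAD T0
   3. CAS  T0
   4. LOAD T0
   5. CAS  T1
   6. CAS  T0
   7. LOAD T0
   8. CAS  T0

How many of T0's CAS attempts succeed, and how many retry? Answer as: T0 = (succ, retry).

T0 = (3, 0)

1. LOAD T1 → mem=1 r[T1]=1 [LOAD]
2. LOAD T0 → mem=1 r[T0]=1 [LOAD]
3. CAS T0 → mem=2 r[T0]=1 [OK]
4. LOAD T0 → mem=2 r[T0]=2 [LOAD]
5. CAS T1 → mem=2 r[T1]=1 [RETRY]
6. CAS T0 → mem=3 r[T0]=2 [OK]
7. LOAD T0 → mem=3 r[T0]=3 [LOAD]
8. CAS T0 → mem=4 r[T0]=3 [OK]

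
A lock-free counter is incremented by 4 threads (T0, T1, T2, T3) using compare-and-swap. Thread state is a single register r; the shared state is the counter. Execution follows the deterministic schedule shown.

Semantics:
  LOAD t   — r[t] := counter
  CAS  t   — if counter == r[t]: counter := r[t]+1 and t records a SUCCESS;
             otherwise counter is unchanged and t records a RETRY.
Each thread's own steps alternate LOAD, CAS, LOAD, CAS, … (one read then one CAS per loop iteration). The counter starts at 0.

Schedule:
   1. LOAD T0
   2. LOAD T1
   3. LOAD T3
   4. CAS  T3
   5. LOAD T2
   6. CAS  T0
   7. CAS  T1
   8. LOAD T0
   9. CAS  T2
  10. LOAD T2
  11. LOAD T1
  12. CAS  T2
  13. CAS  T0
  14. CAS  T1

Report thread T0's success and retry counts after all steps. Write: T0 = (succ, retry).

step 1: T0 LOAD ⇒ load; ctr=0 reg=0
step 2: T1 LOAD ⇒ load; ctr=0 reg=0
step 3: T3 LOAD ⇒ load; ctr=0 reg=0
step 4: T3 CAS ⇒ ok; ctr=1 reg=0
step 5: T2 LOAD ⇒ load; ctr=1 reg=1
step 6: T0 CAS ⇒ retry; ctr=1 reg=0
step 7: T1 CAS ⇒ retry; ctr=1 reg=0
step 8: T0 LOAD ⇒ load; ctr=1 reg=1
step 9: T2 CAS ⇒ ok; ctr=2 reg=1
step 10: T2 LOAD ⇒ load; ctr=2 reg=2
step 11: T1 LOAD ⇒ load; ctr=2 reg=2
step 12: T2 CAS ⇒ ok; ctr=3 reg=2
step 13: T0 CAS ⇒ retry; ctr=3 reg=1
step 14: T1 CAS ⇒ retry; ctr=3 reg=2

T0 = (0, 2)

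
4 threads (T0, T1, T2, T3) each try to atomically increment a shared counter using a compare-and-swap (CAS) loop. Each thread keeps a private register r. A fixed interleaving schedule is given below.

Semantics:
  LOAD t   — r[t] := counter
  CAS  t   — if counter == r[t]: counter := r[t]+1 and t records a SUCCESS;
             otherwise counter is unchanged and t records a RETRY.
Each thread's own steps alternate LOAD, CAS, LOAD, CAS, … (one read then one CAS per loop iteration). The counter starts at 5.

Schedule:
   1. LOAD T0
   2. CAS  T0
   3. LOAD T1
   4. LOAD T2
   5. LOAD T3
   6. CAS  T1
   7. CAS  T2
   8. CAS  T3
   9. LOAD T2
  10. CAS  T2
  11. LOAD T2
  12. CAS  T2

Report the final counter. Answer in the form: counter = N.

counter = 9

T0 LOAD — after: cnt=5, r=5 — load
T0 CAS — after: cnt=6, r=5 — ok
T1 LOAD — after: cnt=6, r=6 — load
T2 LOAD — after: cnt=6, r=6 — load
T3 LOAD — after: cnt=6, r=6 — load
T1 CAS — after: cnt=7, r=6 — ok
T2 CAS — after: cnt=7, r=6 — retry
T3 CAS — after: cnt=7, r=6 — retry
T2 LOAD — after: cnt=7, r=7 — load
T2 CAS — after: cnt=8, r=7 — ok
T2 LOAD — after: cnt=8, r=8 — load
T2 CAS — after: cnt=9, r=8 — ok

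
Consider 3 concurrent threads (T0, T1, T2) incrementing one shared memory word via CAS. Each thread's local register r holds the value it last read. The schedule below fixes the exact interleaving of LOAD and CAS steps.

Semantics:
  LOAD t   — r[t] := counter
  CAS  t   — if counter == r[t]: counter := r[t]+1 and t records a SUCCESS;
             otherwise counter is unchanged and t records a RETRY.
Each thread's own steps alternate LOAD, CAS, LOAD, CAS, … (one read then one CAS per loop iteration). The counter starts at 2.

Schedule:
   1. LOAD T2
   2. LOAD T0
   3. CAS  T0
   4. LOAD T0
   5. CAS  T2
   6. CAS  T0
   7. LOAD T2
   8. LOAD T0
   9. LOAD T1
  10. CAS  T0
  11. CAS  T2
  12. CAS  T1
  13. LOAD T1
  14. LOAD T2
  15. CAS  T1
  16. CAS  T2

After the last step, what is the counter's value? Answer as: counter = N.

T2 LOAD — after: cnt=2, r=2 — load
T0 LOAD — after: cnt=2, r=2 — load
T0 CAS — after: cnt=3, r=2 — ok
T0 LOAD — after: cnt=3, r=3 — load
T2 CAS — after: cnt=3, r=2 — retry
T0 CAS — after: cnt=4, r=3 — ok
T2 LOAD — after: cnt=4, r=4 — load
T0 LOAD — after: cnt=4, r=4 — load
T1 LOAD — after: cnt=4, r=4 — load
T0 CAS — after: cnt=5, r=4 — ok
T2 CAS — after: cnt=5, r=4 — retry
T1 CAS — after: cnt=5, r=4 — retry
T1 LOAD — after: cnt=5, r=5 — load
T2 LOAD — after: cnt=5, r=5 — load
T1 CAS — after: cnt=6, r=5 — ok
T2 CAS — after: cnt=6, r=5 — retry

counter = 6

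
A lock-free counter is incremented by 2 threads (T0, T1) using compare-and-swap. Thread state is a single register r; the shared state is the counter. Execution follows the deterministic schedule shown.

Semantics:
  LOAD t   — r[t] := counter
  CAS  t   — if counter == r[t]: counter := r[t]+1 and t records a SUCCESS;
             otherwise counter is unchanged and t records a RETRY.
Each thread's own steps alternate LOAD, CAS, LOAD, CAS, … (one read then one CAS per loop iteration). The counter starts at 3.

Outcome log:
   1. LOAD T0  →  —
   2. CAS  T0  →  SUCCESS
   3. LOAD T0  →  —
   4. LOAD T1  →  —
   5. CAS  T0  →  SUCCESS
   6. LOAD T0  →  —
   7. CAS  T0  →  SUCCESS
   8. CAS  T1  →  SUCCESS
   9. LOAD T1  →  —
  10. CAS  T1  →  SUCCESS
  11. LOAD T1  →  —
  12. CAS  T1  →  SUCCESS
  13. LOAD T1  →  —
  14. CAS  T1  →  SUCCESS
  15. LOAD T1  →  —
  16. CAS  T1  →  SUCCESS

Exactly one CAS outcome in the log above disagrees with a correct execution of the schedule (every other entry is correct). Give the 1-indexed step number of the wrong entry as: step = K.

Correct run:
#1 T0 reads 3
#2 T0 CAS(3→4) writes; counter now 4
#3 T0 reads 4
#4 T1 reads 4
#5 T0 CAS(4→5) writes; counter now 5
#6 T0 reads 5
#7 T0 CAS(5→6) writes; counter now 6
#8 T1 CAS(4→5) fails; counter now 6
#9 T1 reads 6
#10 T1 CAS(6→7) writes; counter now 7
#11 T1 reads 7
#12 T1 CAS(7→8) writes; counter now 8
#13 T1 reads 8
#14 T1 CAS(8→9) writes; counter now 9
#15 T1 reads 9
#16 T1 CAS(9→10) writes; counter now 10
Flip is step 8.

step = 8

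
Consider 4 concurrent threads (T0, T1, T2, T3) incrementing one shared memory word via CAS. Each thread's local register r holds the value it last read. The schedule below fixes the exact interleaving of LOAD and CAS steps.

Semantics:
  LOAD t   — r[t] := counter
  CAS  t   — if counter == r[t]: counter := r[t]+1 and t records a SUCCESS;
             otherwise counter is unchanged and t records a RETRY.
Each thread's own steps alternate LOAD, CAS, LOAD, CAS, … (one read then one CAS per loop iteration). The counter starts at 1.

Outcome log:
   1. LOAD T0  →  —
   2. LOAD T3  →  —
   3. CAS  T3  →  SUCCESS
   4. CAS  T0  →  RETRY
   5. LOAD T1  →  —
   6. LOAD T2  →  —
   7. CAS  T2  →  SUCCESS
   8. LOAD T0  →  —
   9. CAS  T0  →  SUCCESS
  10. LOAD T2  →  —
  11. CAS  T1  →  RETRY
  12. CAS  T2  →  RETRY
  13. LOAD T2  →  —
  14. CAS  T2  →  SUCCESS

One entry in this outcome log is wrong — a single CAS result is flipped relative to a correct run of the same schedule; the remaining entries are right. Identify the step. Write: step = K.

step = 12

Reference trace:
step 1: T0 LOAD ⇒ load; ctr=1 reg=1
step 2: T3 LOAD ⇒ load; ctr=1 reg=1
step 3: T3 CAS ⇒ ok; ctr=2 reg=1
step 4: T0 CAS ⇒ retry; ctr=2 reg=1
step 5: T1 LOAD ⇒ load; ctr=2 reg=2
step 6: T2 LOAD ⇒ load; ctr=2 reg=2
step 7: T2 CAS ⇒ ok; ctr=3 reg=2
step 8: T0 LOAD ⇒ load; ctr=3 reg=3
step 9: T0 CAS ⇒ ok; ctr=4 reg=3
step 10: T2 LOAD ⇒ load; ctr=4 reg=4
step 11: T1 CAS ⇒ retry; ctr=4 reg=2
step 12: T2 CAS ⇒ ok; ctr=5 reg=4
step 13: T2 LOAD ⇒ load; ctr=5 reg=5
step 14: T2 CAS ⇒ ok; ctr=6 reg=5
Mismatch at 12.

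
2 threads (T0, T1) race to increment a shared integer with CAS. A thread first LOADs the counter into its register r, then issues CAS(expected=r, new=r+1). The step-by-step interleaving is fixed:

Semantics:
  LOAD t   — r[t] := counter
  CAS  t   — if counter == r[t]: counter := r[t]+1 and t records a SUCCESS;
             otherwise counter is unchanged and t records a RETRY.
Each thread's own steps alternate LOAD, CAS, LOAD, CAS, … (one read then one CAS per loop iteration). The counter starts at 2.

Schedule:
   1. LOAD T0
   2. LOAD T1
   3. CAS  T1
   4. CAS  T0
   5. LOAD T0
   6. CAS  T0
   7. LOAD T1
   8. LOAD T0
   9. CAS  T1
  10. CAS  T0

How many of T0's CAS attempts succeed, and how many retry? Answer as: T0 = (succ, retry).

#1 T0 reads 2
#2 T1 reads 2
#3 T1 CAS(2→3) writes; counter now 3
#4 T0 CAS(2→3) fails; counter now 3
#5 T0 reads 3
#6 T0 CAS(3→4) writes; counter now 4
#7 T1 reads 4
#8 T0 reads 4
#9 T1 CAS(4→5) writes; counter now 5
#10 T0 CAS(4→5) fails; counter now 5

T0 = (1, 2)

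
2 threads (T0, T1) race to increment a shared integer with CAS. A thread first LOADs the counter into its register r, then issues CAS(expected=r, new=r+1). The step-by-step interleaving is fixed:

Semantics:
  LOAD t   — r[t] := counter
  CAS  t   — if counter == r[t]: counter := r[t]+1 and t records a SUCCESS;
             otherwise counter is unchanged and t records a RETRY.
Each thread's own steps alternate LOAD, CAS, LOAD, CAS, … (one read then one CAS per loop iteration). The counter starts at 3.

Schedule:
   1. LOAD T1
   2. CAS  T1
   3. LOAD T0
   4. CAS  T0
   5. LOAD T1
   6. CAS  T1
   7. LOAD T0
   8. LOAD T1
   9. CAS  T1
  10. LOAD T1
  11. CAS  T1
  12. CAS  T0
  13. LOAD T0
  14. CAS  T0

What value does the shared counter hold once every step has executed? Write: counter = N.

#1 T1 reads 3
#2 T1 CAS(3→4) writes; counter now 4
#3 T0 reads 4
#4 T0 CAS(4→5) writes; counter now 5
#5 T1 reads 5
#6 T1 CAS(5→6) writes; counter now 6
#7 T0 reads 6
#8 T1 reads 6
#9 T1 CAS(6→7) writes; counter now 7
#10 T1 reads 7
#11 T1 CAS(7→8) writes; counter now 8
#12 T0 CAS(6→7) fails; counter now 8
#13 T0 reads 8
#14 T0 CAS(8→9) writes; counter now 9

counter = 9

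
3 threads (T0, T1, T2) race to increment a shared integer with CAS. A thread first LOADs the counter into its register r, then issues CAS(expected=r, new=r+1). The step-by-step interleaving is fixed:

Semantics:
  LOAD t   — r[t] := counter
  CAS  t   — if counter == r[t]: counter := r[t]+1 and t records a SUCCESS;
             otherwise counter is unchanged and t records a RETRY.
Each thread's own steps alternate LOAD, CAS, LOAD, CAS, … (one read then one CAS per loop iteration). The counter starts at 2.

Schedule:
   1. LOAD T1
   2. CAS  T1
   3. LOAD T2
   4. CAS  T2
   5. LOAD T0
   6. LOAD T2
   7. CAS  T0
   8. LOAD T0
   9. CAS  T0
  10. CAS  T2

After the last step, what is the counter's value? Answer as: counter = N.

counter = 6

1. LOAD T1 → mem=2 r[T1]=2 [LOAD]
2. CAS T1 → mem=3 r[T1]=2 [OK]
3. LOAD T2 → mem=3 r[T2]=3 [LOAD]
4. CAS T2 → mem=4 r[T2]=3 [OK]
5. LOAD T0 → mem=4 r[T0]=4 [LOAD]
6. LOAD T2 → mem=4 r[T2]=4 [LOAD]
7. CAS T0 → mem=5 r[T0]=4 [OK]
8. LOAD T0 → mem=5 r[T0]=5 [LOAD]
9. CAS T0 → mem=6 r[T0]=5 [OK]
10. CAS T2 → mem=6 r[T2]=4 [RETRY]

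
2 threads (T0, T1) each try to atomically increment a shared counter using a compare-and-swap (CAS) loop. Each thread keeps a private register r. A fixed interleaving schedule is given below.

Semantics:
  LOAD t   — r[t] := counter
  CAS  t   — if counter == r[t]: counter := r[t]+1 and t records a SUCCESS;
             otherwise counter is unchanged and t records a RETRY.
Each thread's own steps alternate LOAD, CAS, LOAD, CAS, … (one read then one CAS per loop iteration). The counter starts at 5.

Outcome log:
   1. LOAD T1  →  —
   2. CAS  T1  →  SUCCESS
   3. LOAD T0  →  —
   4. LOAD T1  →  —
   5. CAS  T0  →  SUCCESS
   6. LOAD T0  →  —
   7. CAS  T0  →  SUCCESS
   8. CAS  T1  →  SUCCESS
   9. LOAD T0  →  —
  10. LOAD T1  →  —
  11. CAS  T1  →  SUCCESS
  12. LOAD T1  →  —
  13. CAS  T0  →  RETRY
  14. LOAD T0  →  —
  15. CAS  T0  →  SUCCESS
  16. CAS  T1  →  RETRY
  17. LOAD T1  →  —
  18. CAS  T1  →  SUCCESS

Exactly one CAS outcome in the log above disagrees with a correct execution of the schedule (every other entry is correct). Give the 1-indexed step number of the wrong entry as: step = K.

Re-executing:
step 1: T1 LOAD ⇒ load; ctr=5 reg=5
step 2: T1 CAS ⇒ ok; ctr=6 reg=5
step 3: T0 LOAD ⇒ load; ctr=6 reg=6
step 4: T1 LOAD ⇒ load; ctr=6 reg=6
step 5: T0 CAS ⇒ ok; ctr=7 reg=6
step 6: T0 LOAD ⇒ load; ctr=7 reg=7
step 7: T0 CAS ⇒ ok; ctr=8 reg=7
step 8: T1 CAS ⇒ retry; ctr=8 reg=6
step 9: T0 LOAD ⇒ load; ctr=8 reg=8
step 10: T1 LOAD ⇒ load; ctr=8 reg=8
step 11: T1 CAS ⇒ ok; ctr=9 reg=8
step 12: T1 LOAD ⇒ load; ctr=9 reg=9
step 13: T0 CAS ⇒ retry; ctr=9 reg=8
step 14: T0 LOAD ⇒ load; ctr=9 reg=9
step 15: T0 CAS ⇒ ok; ctr=10 reg=9
step 16: T1 CAS ⇒ retry; ctr=10 reg=9
step 17: T1 LOAD ⇒ load; ctr=10 reg=10
step 18: T1 CAS ⇒ ok; ctr=11 reg=10
Log disagrees first at step 8.

step = 8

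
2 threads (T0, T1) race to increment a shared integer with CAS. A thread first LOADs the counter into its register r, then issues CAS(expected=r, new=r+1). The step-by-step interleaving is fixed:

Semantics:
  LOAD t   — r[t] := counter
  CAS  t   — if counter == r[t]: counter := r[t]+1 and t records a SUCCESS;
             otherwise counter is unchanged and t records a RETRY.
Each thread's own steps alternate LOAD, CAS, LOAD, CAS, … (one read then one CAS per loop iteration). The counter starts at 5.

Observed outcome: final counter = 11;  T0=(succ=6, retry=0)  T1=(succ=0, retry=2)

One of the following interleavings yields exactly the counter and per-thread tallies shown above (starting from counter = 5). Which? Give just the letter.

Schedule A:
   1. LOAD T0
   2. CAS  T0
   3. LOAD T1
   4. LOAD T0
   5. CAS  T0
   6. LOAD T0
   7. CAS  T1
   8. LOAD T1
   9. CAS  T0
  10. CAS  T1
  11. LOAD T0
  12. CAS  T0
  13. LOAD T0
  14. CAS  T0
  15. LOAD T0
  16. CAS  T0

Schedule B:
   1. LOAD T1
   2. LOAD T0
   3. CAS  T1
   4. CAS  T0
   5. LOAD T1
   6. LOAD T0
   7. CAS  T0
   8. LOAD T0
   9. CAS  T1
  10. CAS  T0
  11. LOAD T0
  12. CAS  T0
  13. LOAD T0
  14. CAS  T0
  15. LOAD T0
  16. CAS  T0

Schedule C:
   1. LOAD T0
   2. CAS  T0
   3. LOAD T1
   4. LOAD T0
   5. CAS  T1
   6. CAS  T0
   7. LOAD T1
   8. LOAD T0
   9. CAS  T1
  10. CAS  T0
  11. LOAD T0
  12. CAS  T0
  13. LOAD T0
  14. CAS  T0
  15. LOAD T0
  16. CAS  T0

Simulating candidate A:
1. LOAD T0 → mem=5 r[T0]=5 [LOAD]
2. CAS T0 → mem=6 r[T0]=5 [OK]
3. LOAD T1 → mem=6 r[T1]=6 [LOAD]
4. LOAD T0 → mem=6 r[T0]=6 [LOAD]
5. CAS T0 → mem=7 r[T0]=6 [OK]
6. LOAD T0 → mem=7 r[T0]=7 [LOAD]
7. CAS T1 → mem=7 r[T1]=6 [RETRY]
8. LOAD T1 → mem=7 r[T1]=7 [LOAD]
9. CAS T0 → mem=8 r[T0]=7 [OK]
10. CAS T1 → mem=8 r[T1]=7 [RETRY]
11. LOAD T0 → mem=8 r[T0]=8 [LOAD]
12. CAS T0 → mem=9 r[T0]=8 [OK]
13. LOAD T0 → mem=9 r[T0]=9 [LOAD]
14. CAS T0 → mem=10 r[T0]=9 [OK]
15. LOAD T0 → mem=10 r[T0]=10 [LOAD]
16. CAS T0 → mem=11 r[T0]=10 [OK]

A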